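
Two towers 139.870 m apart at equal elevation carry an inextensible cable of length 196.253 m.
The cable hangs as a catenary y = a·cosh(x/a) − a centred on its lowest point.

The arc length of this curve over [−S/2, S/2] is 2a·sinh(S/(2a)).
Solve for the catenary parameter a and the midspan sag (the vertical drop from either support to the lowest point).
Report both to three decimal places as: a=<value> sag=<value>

a=47.469 sag=61.536

seed: a₀ = √(S³/(24(L−S))) = √(139.870³/(24·56.383)) = 44.968371
iter 1: u=1.555204  f(a)=+7.225e+00  f'(a)=-3.169e+00  a ← 44.968371 − (+7.225e+00/-3.169e+00) = 47.248180
iter 2: u=1.480163  f(a)=+5.858e-01  f'(a)=-2.674e+00  a ← 47.248180 − (+5.858e-01/-2.674e+00) = 47.467230
iter 3: u=1.473332  f(a)=+4.602e-03  f'(a)=-2.632e+00  a ← 47.467230 − (+4.602e-03/-2.632e+00) = 47.468978
iter 4: u=1.473278  f(a)=+2.889e-07  f'(a)=-2.632e+00  a ← 47.468978 − (+2.889e-07/-2.632e+00) = 47.468978
iter 5: u=1.473278  f(a)=+5.684e-14  f'(a)=-2.632e+00  a ← 47.468978 − (+5.684e-14/-2.632e+00) = 47.468978
converged: |Δa| < 1e-12 after 5 iterations
sag = a·(cosh(S/(2a)) − 1) = 47.468978·(cosh(1.473278) − 1) = 61.536132
T_max/T_min = cosh(S/(2a)) = 2.296344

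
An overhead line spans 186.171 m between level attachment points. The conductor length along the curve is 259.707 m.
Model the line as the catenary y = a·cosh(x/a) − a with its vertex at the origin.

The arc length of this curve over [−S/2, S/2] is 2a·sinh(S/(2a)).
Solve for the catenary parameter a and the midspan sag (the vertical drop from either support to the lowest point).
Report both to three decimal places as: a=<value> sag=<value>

seed: a₀ = √(S³/(24(L−S))) = √(186.171³/(24·73.536)) = 60.466165
iter 1: u=1.539464  f(a)=+9.222e+00  f'(a)=-3.060e+00  a ← 60.466165 − (+9.222e+00/-3.060e+00) = 63.480173
iter 2: u=1.466371  f(a)=+7.344e-01  f'(a)=-2.590e+00  a ← 63.480173 − (+7.344e-01/-2.590e+00) = 63.763700
iter 3: u=1.459851  f(a)=+5.547e-03  f'(a)=-2.551e+00  a ← 63.763700 − (+5.547e-03/-2.551e+00) = 63.765875
iter 4: u=1.459801  f(a)=+3.218e-07  f'(a)=-2.551e+00  a ← 63.765875 − (+3.218e-07/-2.551e+00) = 63.765875
iter 5: u=1.459801  f(a)=+5.684e-14  f'(a)=-2.551e+00  a ← 63.765875 − (+5.684e-14/-2.551e+00) = 63.765875
converged: |Δa| < 1e-12 after 5 iterations
sag = a·(cosh(S/(2a)) − 1) = 63.765875·(cosh(1.459801) − 1) = 80.899319
T_max/T_min = cosh(S/(2a)) = 2.268693

a=63.766 sag=80.899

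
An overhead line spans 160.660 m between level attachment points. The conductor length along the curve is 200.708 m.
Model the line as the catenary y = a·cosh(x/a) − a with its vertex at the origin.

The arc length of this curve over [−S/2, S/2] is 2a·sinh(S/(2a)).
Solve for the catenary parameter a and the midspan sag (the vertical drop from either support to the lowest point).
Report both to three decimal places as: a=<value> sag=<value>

seed: a₀ = √(S³/(24(L−S))) = √(160.660³/(24·40.048)) = 65.684910
iter 1: u=1.222960  f(a)=+3.104e+00  f'(a)=-1.412e+00  a ← 65.684910 − (+3.104e+00/-1.412e+00) = 67.883355
iter 2: u=1.183353  f(a)=+1.626e-01  f'(a)=-1.267e+00  a ← 67.883355 − (+1.626e-01/-1.267e+00) = 68.011679
iter 3: u=1.181121  f(a)=+5.012e-04  f'(a)=-1.260e+00  a ← 68.011679 − (+5.012e-04/-1.260e+00) = 68.012077
iter 4: u=1.181114  f(a)=+4.792e-09  f'(a)=-1.260e+00  a ← 68.012077 − (+4.792e-09/-1.260e+00) = 68.012077
iter 5: u=1.181114  f(a)=+2.842e-14  f'(a)=-1.260e+00  a ← 68.012077 − (+2.842e-14/-1.260e+00) = 68.012077
converged: |Δa| < 1e-12 after 5 iterations
sag = a·(cosh(S/(2a)) − 1) = 68.012077·(cosh(1.181114) − 1) = 53.217325
T_max/T_min = cosh(S/(2a)) = 1.782469

a=68.012 sag=53.217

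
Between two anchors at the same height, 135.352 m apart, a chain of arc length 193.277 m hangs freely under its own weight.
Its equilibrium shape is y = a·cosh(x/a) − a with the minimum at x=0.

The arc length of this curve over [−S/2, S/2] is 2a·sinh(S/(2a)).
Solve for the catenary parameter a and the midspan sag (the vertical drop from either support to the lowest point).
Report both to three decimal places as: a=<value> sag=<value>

seed: a₀ = √(S³/(24(L−S))) = √(135.352³/(24·57.925)) = 42.233626
iter 1: u=1.602420  f(a)=+7.908e+00  f'(a)=-3.515e+00  a ← 42.233626 − (+7.908e+00/-3.515e+00) = 44.483327
iter 2: u=1.521379  f(a)=+6.758e-01  f'(a)=-2.938e+00  a ← 44.483327 − (+6.758e-01/-2.938e+00) = 44.713370
iter 3: u=1.513552  f(a)=+5.955e-03  f'(a)=-2.886e+00  a ← 44.713370 − (+5.955e-03/-2.886e+00) = 44.715433
iter 4: u=1.513482  f(a)=+4.713e-07  f'(a)=-2.886e+00  a ← 44.715433 − (+4.713e-07/-2.886e+00) = 44.715433
iter 5: u=1.513482  f(a)=-2.842e-14  f'(a)=-2.886e+00  a ← 44.715433 − (-2.842e-14/-2.886e+00) = 44.715433
converged: |Δa| < 1e-12 after 5 iterations
sag = a·(cosh(S/(2a)) − 1) = 44.715433·(cosh(1.513482) − 1) = 61.766817
T_max/T_min = cosh(S/(2a)) = 2.381331

a=44.715 sag=61.767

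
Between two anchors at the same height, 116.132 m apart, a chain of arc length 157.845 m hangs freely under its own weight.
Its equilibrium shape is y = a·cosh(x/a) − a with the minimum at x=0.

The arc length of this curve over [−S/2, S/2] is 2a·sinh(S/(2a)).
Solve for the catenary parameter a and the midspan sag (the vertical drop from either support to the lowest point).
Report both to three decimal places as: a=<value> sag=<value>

a=41.530 sag=47.653

seed: a₀ = √(S³/(24(L−S))) = √(116.132³/(24·41.713)) = 39.553646
iter 1: u=1.468032  f(a)=+4.732e+00  f'(a)=-2.600e+00  a ← 39.553646 − (+4.732e+00/-2.600e+00) = 41.373728
iter 2: u=1.403451  f(a)=+3.463e-01  f'(a)=-2.232e+00  a ← 41.373728 − (+3.463e-01/-2.232e+00) = 41.528836
iter 3: u=1.398209  f(a)=+2.177e-03  f'(a)=-2.204e+00  a ← 41.528836 − (+2.177e-03/-2.204e+00) = 41.529823
iter 4: u=1.398176  f(a)=+8.726e-08  f'(a)=-2.204e+00  a ← 41.529823 − (+8.726e-08/-2.204e+00) = 41.529823
iter 5: u=1.398176  f(a)=+0.000e+00  f'(a)=-2.204e+00  a ← 41.529823 − (+0.000e+00/-2.204e+00) = 41.529823
converged: |Δa| < 1e-12 after 5 iterations
sag = a·(cosh(S/(2a)) − 1) = 41.529823·(cosh(1.398176) − 1) = 47.652502
T_max/T_min = cosh(S/(2a)) = 2.147428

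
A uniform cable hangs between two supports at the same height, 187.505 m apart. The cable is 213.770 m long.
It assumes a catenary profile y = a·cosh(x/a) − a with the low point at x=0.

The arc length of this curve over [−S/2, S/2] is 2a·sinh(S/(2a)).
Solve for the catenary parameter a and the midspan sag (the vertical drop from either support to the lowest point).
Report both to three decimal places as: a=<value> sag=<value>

seed: a₀ = √(S³/(24(L−S))) = √(187.505³/(24·26.265)) = 102.264513
iter 1: u=0.916765  f(a)=+1.126e+00  f'(a)=-5.582e-01  a ← 102.264513 − (+1.126e+00/-5.582e-01) = 104.282010
iter 2: u=0.899029  f(a)=+3.419e-02  f'(a)=-5.247e-01  a ← 104.282010 − (+3.419e-02/-5.247e-01) = 104.347161
iter 3: u=0.898467  f(a)=+3.370e-05  f'(a)=-5.237e-01  a ← 104.347161 − (+3.370e-05/-5.237e-01) = 104.347226
iter 4: u=0.898467  f(a)=+3.283e-11  f'(a)=-5.237e-01  a ← 104.347226 − (+3.283e-11/-5.237e-01) = 104.347226
converged: |Δa| < 1e-12 after 4 iterations
sag = a·(cosh(S/(2a)) − 1) = 104.347226·(cosh(0.898467) − 1) = 45.027293
T_max/T_min = cosh(S/(2a)) = 1.431514

a=104.347 sag=45.027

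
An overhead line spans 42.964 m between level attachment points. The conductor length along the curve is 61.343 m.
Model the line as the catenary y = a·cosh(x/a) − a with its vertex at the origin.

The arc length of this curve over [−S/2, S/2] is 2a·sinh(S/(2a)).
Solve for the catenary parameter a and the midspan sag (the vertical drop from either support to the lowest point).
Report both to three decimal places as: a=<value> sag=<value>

seed: a₀ = √(S³/(24(L−S))) = √(42.964³/(24·18.379)) = 13.408818
iter 1: u=1.602080  f(a)=+2.508e+00  f'(a)=-3.513e+00  a ← 13.408818 − (+2.508e+00/-3.513e+00) = 14.122830
iter 2: u=1.521083  f(a)=+2.143e-01  f'(a)=-2.936e+00  a ← 14.122830 − (+2.143e-01/-2.936e+00) = 14.195809
iter 3: u=1.513264  f(a)=+1.886e-03  f'(a)=-2.884e+00  a ← 14.195809 − (+1.886e-03/-2.884e+00) = 14.196463
iter 4: u=1.513194  f(a)=+1.491e-07  f'(a)=-2.884e+00  a ← 14.196463 − (+1.491e-07/-2.884e+00) = 14.196463
iter 5: u=1.513194  f(a)=-1.421e-14  f'(a)=-2.884e+00  a ← 14.196463 − (-1.421e-14/-2.884e+00) = 14.196463
converged: |Δa| < 1e-12 after 5 iterations
sag = a·(cosh(S/(2a)) − 1) = 14.196463·(cosh(1.513194) − 1) = 19.601177
T_max/T_min = cosh(S/(2a)) = 2.380708

a=14.196 sag=19.601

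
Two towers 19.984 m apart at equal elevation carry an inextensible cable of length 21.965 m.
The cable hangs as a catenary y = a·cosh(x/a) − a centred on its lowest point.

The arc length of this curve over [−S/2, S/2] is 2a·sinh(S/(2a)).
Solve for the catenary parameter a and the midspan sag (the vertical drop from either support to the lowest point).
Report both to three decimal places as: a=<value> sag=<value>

seed: a₀ = √(S³/(24(L−S))) = √(19.984³/(24·1.981)) = 12.956144
iter 1: u=0.771217  f(a)=+5.975e-02  f'(a)=-3.244e-01  a ← 12.956144 − (+5.975e-02/-3.244e-01) = 13.140353
iter 2: u=0.760406  f(a)=+1.298e-03  f'(a)=-3.104e-01  a ← 13.140353 − (+1.298e-03/-3.104e-01) = 13.144536
iter 3: u=0.760164  f(a)=+6.430e-07  f'(a)=-3.101e-01  a ← 13.144536 − (+6.430e-07/-3.101e-01) = 13.144538
iter 4: u=0.760164  f(a)=+1.563e-13  f'(a)=-3.101e-01  a ← 13.144538 − (+1.563e-13/-3.101e-01) = 13.144538
converged: |Δa| < 1e-12 after 4 iterations
sag = a·(cosh(S/(2a)) − 1) = 13.144538·(cosh(0.760164) − 1) = 3.984215
T_max/T_min = cosh(S/(2a)) = 1.303108

a=13.145 sag=3.984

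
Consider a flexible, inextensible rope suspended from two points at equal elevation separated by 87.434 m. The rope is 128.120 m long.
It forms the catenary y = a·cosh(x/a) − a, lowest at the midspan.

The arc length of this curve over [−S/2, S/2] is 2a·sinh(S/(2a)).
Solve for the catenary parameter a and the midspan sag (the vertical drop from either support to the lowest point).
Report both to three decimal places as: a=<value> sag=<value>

a=27.824 sag=42.018

seed: a₀ = √(S³/(24(L−S))) = √(87.434³/(24·40.686)) = 26.163293
iter 1: u=1.670929  f(a)=+6.072e+00  f'(a)=-4.070e+00  a ← 26.163293 − (+6.072e+00/-4.070e+00) = 27.655374
iter 2: u=1.580778  f(a)=+5.582e-01  f'(a)=-3.353e+00  a ← 27.655374 − (+5.582e-01/-3.353e+00) = 27.821850
iter 3: u=1.571319  f(a)=+5.771e-03  f'(a)=-3.284e+00  a ← 27.821850 − (+5.771e-03/-3.284e+00) = 27.823607
iter 4: u=1.571220  f(a)=+6.310e-07  f'(a)=-3.283e+00  a ← 27.823607 − (+6.310e-07/-3.283e+00) = 27.823608
iter 5: u=1.571220  f(a)=+2.842e-14  f'(a)=-3.283e+00  a ← 27.823608 − (+2.842e-14/-3.283e+00) = 27.823608
converged: |Δa| < 1e-12 after 5 iterations
sag = a·(cosh(S/(2a)) − 1) = 27.823608·(cosh(1.571220) − 1) = 42.017904
T_max/T_min = cosh(S/(2a)) = 2.510153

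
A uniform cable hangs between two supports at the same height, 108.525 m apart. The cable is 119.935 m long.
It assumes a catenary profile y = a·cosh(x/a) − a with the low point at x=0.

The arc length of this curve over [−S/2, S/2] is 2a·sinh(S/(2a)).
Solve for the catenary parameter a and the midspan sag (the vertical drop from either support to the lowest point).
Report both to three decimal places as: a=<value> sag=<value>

seed: a₀ = √(S³/(24(L−S))) = √(108.525³/(24·11.410)) = 68.319747
iter 1: u=0.794243  f(a)=+3.653e-01  f'(a)=-3.556e-01  a ← 68.319747 − (+3.653e-01/-3.556e-01) = 69.347220
iter 2: u=0.782475  f(a)=+8.405e-03  f'(a)=-3.394e-01  a ← 69.347220 − (+8.405e-03/-3.394e-01) = 69.371986
iter 3: u=0.782196  f(a)=+4.681e-06  f'(a)=-3.390e-01  a ← 69.371986 − (+4.681e-06/-3.390e-01) = 69.371999
iter 4: u=0.782196  f(a)=+1.464e-12  f'(a)=-3.390e-01  a ← 69.371999 − (+1.464e-12/-3.390e-01) = 69.371999
converged: |Δa| < 1e-12 after 4 iterations
sag = a·(cosh(S/(2a)) − 1) = 69.371999·(cosh(0.782196) − 1) = 22.326285
T_max/T_min = cosh(S/(2a)) = 1.321834

a=69.372 sag=22.326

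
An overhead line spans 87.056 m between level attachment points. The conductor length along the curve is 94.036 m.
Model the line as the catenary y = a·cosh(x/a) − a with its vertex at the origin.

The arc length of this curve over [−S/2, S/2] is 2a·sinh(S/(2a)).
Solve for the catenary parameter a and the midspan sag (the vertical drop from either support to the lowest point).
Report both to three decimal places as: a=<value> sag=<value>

seed: a₀ = √(S³/(24(L−S))) = √(87.056³/(24·6.980)) = 62.757369
iter 1: u=0.693592  f(a)=+1.698e-01  f'(a)=-2.333e-01  a ← 62.757369 − (+1.698e-01/-2.333e-01) = 63.485218
iter 2: u=0.685640  f(a)=+3.000e-03  f'(a)=-2.252e-01  a ← 63.485218 − (+3.000e-03/-2.252e-01) = 63.498541
iter 3: u=0.685496  f(a)=+9.732e-07  f'(a)=-2.250e-01  a ← 63.498541 − (+9.732e-07/-2.250e-01) = 63.498545
iter 4: u=0.685496  f(a)=+1.137e-13  f'(a)=-2.250e-01  a ← 63.498545 − (+1.137e-13/-2.250e-01) = 63.498545
converged: |Δa| < 1e-12 after 4 iterations
sag = a·(cosh(S/(2a)) − 1) = 63.498545·(cosh(0.685496) − 1) = 15.512578
T_max/T_min = cosh(S/(2a)) = 1.244298

a=63.499 sag=15.513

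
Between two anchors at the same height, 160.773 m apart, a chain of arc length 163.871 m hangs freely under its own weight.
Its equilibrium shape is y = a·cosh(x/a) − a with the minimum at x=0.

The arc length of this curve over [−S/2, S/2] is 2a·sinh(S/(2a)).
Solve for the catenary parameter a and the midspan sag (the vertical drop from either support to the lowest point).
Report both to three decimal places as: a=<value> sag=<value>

seed: a₀ = √(S³/(24(L−S))) = √(160.773³/(24·3.098)) = 236.414084
iter 1: u=0.340024  f(a)=+1.796e-02  f'(a)=-2.651e-02  a ← 236.414084 − (+1.796e-02/-2.651e-02) = 237.091438
iter 2: u=0.339053  f(a)=+7.747e-05  f'(a)=-2.628e-02  a ← 237.091438 − (+7.747e-05/-2.628e-02) = 237.094386
iter 3: u=0.339049  f(a)=+1.456e-09  f'(a)=-2.628e-02  a ← 237.094386 − (+1.456e-09/-2.628e-02) = 237.094386
iter 4: u=0.339049  f(a)=+0.000e+00  f'(a)=-2.628e-02  a ← 237.094386 − (+0.000e+00/-2.628e-02) = 237.094386
converged: |Δa| < 1e-12 after 4 iterations
sag = a·(cosh(S/(2a)) − 1) = 237.094386·(cosh(0.339049) − 1) = 13.758507
T_max/T_min = cosh(S/(2a)) = 1.058030

a=237.094 sag=13.759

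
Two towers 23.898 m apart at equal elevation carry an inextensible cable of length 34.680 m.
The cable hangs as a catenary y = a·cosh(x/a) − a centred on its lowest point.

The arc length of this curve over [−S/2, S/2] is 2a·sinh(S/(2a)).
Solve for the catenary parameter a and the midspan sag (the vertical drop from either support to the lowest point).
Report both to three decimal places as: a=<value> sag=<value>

seed: a₀ = √(S³/(24(L−S))) = √(23.898³/(24·10.782)) = 7.262515
iter 1: u=1.645298  f(a)=+1.557e+00  f'(a)=-3.855e+00  a ← 7.262515 − (+1.557e+00/-3.855e+00) = 7.666444
iter 2: u=1.558611  f(a)=+1.393e-01  f'(a)=-3.193e+00  a ← 7.666444 − (+1.393e-01/-3.193e+00) = 7.710083
iter 3: u=1.549789  f(a)=+1.358e-03  f'(a)=-3.131e+00  a ← 7.710083 − (+1.358e-03/-3.131e+00) = 7.710517
iter 4: u=1.549702  f(a)=+1.318e-07  f'(a)=-3.130e+00  a ← 7.710517 − (+1.318e-07/-3.130e+00) = 7.710517
iter 5: u=1.549702  f(a)=+0.000e+00  f'(a)=-3.130e+00  a ← 7.710517 − (+0.000e+00/-3.130e+00) = 7.710517
converged: |Δa| < 1e-12 after 5 iterations
sag = a·(cosh(S/(2a)) − 1) = 7.710517·(cosh(1.549702) − 1) = 11.266513
T_max/T_min = cosh(S/(2a)) = 2.461188

a=7.711 sag=11.267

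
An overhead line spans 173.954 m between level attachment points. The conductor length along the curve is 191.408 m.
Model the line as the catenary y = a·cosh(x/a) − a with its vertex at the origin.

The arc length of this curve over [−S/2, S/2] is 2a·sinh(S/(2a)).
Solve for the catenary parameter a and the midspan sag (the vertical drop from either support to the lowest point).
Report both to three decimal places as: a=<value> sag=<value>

a=113.748 sag=34.906

seed: a₀ = √(S³/(24(L−S))) = √(173.954³/(24·17.454)) = 112.098170
iter 1: u=0.775900  f(a)=+5.330e-01  f'(a)=-3.306e-01  a ← 112.098170 − (+5.330e-01/-3.306e-01) = 113.710516
iter 2: u=0.764898  f(a)=+1.172e-02  f'(a)=-3.162e-01  a ← 113.710516 − (+1.172e-02/-3.162e-01) = 113.747575
iter 3: u=0.764649  f(a)=+5.945e-06  f'(a)=-3.158e-01  a ← 113.747575 − (+5.945e-06/-3.158e-01) = 113.747594
iter 4: u=0.764649  f(a)=+1.506e-12  f'(a)=-3.158e-01  a ← 113.747594 − (+1.506e-12/-3.158e-01) = 113.747594
converged: |Δa| < 1e-12 after 4 iterations
sag = a·(cosh(S/(2a)) − 1) = 113.747594·(cosh(0.764649) − 1) = 34.905595
T_max/T_min = cosh(S/(2a)) = 1.306869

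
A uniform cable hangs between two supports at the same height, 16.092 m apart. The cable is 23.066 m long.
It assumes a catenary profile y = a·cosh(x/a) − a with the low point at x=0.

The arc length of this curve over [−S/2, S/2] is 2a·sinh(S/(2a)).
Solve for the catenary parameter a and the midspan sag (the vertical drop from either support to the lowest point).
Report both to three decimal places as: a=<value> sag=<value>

seed: a₀ = √(S³/(24(L−S))) = √(16.092³/(24·6.974)) = 4.989631
iter 1: u=1.612544  f(a)=+9.649e-01  f'(a)=-3.593e+00  a ← 4.989631 − (+9.649e-01/-3.593e+00) = 5.258181
iter 2: u=1.530187  f(a)=+8.338e-02  f'(a)=-2.997e+00  a ← 5.258181 − (+8.338e-02/-2.997e+00) = 5.286004
iter 3: u=1.522133  f(a)=+7.526e-04  f'(a)=-2.943e+00  a ← 5.286004 − (+7.526e-04/-2.943e+00) = 5.286260
iter 4: u=1.522059  f(a)=+6.254e-08  f'(a)=-2.942e+00  a ← 5.286260 − (+6.254e-08/-2.942e+00) = 5.286260
iter 5: u=1.522059  f(a)=+0.000e+00  f'(a)=-2.942e+00  a ← 5.286260 − (+0.000e+00/-2.942e+00) = 5.286260
converged: |Δa| < 1e-12 after 5 iterations
sag = a·(cosh(S/(2a)) − 1) = 5.286260·(cosh(1.522059) − 1) = 7.400530
T_max/T_min = cosh(S/(2a)) = 2.399956

a=5.286 sag=7.401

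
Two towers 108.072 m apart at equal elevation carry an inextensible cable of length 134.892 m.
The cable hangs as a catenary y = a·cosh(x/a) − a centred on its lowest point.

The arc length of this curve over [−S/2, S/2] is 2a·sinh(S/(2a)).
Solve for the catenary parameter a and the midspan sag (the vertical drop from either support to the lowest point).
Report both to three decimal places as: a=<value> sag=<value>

a=45.845 sag=35.707

seed: a₀ = √(S³/(24(L−S))) = √(108.072³/(24·26.820)) = 44.282770
iter 1: u=1.220249  f(a)=+2.069e+00  f'(a)=-1.402e+00  a ← 44.282770 − (+2.069e+00/-1.402e+00) = 45.759036
iter 2: u=1.180882  f(a)=+1.080e-01  f'(a)=-1.259e+00  a ← 45.759036 − (+1.080e-01/-1.259e+00) = 45.844812
iter 3: u=1.178672  f(a)=+3.298e-04  f'(a)=-1.251e+00  a ← 45.844812 − (+3.298e-04/-1.251e+00) = 45.845076
iter 4: u=1.178665  f(a)=+3.099e-09  f'(a)=-1.251e+00  a ← 45.845076 − (+3.099e-09/-1.251e+00) = 45.845076
iter 5: u=1.178665  f(a)=+0.000e+00  f'(a)=-1.251e+00  a ← 45.845076 − (+0.000e+00/-1.251e+00) = 45.845076
converged: |Δa| < 1e-12 after 5 iterations
sag = a·(cosh(S/(2a)) − 1) = 45.845076·(cosh(1.178665) − 1) = 35.706956
T_max/T_min = cosh(S/(2a)) = 1.778861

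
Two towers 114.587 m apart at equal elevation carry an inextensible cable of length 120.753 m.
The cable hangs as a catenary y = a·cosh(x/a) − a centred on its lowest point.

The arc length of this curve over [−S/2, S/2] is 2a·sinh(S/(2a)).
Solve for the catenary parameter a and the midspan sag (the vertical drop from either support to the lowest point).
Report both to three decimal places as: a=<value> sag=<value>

a=101.635 sag=16.581

seed: a₀ = √(S³/(24(L−S))) = √(114.587³/(24·6.166)) = 100.831364
iter 1: u=0.568211  f(a)=+1.003e-01  f'(a)=-1.263e-01  a ← 100.831364 − (+1.003e-01/-1.263e-01) = 101.625579
iter 2: u=0.563770  f(a)=+1.197e-03  f'(a)=-1.233e-01  a ← 101.625579 − (+1.197e-03/-1.233e-01) = 101.635291
iter 3: u=0.563717  f(a)=+1.752e-07  f'(a)=-1.233e-01  a ← 101.635291 − (+1.752e-07/-1.233e-01) = 101.635293
iter 4: u=0.563717  f(a)=+0.000e+00  f'(a)=-1.233e-01  a ← 101.635293 − (+0.000e+00/-1.233e-01) = 101.635293
converged: |Δa| < 1e-12 after 4 iterations
sag = a·(cosh(S/(2a)) − 1) = 101.635293·(cosh(0.563717) − 1) = 16.580842
T_max/T_min = cosh(S/(2a)) = 1.163141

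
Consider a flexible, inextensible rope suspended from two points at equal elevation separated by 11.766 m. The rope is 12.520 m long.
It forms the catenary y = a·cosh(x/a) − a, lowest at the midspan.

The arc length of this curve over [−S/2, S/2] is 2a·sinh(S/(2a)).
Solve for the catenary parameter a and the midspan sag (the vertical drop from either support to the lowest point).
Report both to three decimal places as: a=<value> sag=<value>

a=9.577 sag=1.864

seed: a₀ = √(S³/(24(L−S))) = √(11.766³/(24·0.754)) = 9.487504
iter 1: u=0.620079  f(a)=+1.463e-02  f'(a)=-1.651e-01  a ← 9.487504 − (+1.463e-02/-1.651e-01) = 9.576088
iter 2: u=0.614343  f(a)=+2.074e-04  f'(a)=-1.605e-01  a ← 9.576088 − (+2.074e-04/-1.605e-01) = 9.577381
iter 3: u=0.614260  f(a)=+4.303e-08  f'(a)=-1.604e-01  a ← 9.577381 − (+4.303e-08/-1.604e-01) = 9.577381
iter 4: u=0.614260  f(a)=+5.329e-15  f'(a)=-1.604e-01  a ← 9.577381 − (+5.329e-15/-1.604e-01) = 9.577381
converged: |Δa| < 1e-12 after 4 iterations
sag = a·(cosh(S/(2a)) − 1) = 9.577381·(cosh(0.614260) − 1) = 1.864377
T_max/T_min = cosh(S/(2a)) = 1.194665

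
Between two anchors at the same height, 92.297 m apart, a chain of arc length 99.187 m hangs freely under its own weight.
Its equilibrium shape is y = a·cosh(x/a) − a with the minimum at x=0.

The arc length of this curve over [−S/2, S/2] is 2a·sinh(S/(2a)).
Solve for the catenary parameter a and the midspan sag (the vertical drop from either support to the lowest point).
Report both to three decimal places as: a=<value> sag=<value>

a=69.714 sag=15.840

seed: a₀ = √(S³/(24(L−S))) = √(92.297³/(24·6.890)) = 68.955061
iter 1: u=0.669255  f(a)=+1.560e-01  f'(a)=-2.089e-01  a ← 68.955061 − (+1.560e-01/-2.089e-01) = 69.701502
iter 2: u=0.662088  f(a)=+2.569e-03  f'(a)=-2.021e-01  a ← 69.701502 − (+2.569e-03/-2.021e-01) = 69.714211
iter 3: u=0.661967  f(a)=+7.226e-07  f'(a)=-2.020e-01  a ← 69.714211 − (+7.226e-07/-2.020e-01) = 69.714214
iter 4: u=0.661967  f(a)=+5.684e-14  f'(a)=-2.020e-01  a ← 69.714214 − (+5.684e-14/-2.020e-01) = 69.714214
converged: |Δa| < 1e-12 after 4 iterations
sag = a·(cosh(S/(2a)) − 1) = 69.714214·(cosh(0.661967) − 1) = 15.840370
T_max/T_min = cosh(S/(2a)) = 1.227219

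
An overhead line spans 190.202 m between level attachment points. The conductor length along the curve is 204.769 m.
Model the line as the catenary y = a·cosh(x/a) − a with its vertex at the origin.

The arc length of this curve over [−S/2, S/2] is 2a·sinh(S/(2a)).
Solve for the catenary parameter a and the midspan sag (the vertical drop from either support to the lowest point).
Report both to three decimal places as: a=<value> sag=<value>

seed: a₀ = √(S³/(24(L−S))) = √(190.202³/(24·14.567)) = 140.291687
iter 1: u=0.677881  f(a)=+3.384e-01  f'(a)=-2.174e-01  a ← 140.291687 − (+3.384e-01/-2.174e-01) = 141.848393
iter 2: u=0.670441  f(a)=+5.715e-03  f'(a)=-2.101e-01  a ← 141.848393 − (+5.715e-03/-2.101e-01) = 141.875595
iter 3: u=0.670313  f(a)=+1.692e-06  f'(a)=-2.100e-01  a ← 141.875595 − (+1.692e-06/-2.100e-01) = 141.875603
iter 4: u=0.670313  f(a)=+1.421e-13  f'(a)=-2.100e-01  a ← 141.875603 − (+1.421e-13/-2.100e-01) = 141.875603
converged: |Δa| < 1e-12 after 4 iterations
sag = a·(cosh(S/(2a)) − 1) = 141.875603·(cosh(0.670313) − 1) = 33.085171
T_max/T_min = cosh(S/(2a)) = 1.233198

a=141.876 sag=33.085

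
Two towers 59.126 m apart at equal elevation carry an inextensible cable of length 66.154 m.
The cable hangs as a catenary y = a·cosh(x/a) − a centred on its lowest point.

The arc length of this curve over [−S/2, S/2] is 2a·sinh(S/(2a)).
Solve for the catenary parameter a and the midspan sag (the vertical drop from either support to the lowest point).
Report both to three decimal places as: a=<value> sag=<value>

seed: a₀ = √(S³/(24(L−S))) = √(59.126³/(24·7.028)) = 35.006303
iter 1: u=0.844505  f(a)=+2.549e-01  f'(a)=-4.309e-01  a ← 35.006303 − (+2.549e-01/-4.309e-01) = 35.597881
iter 2: u=0.830471  f(a)=+6.605e-03  f'(a)=-4.088e-01  a ← 35.597881 − (+6.605e-03/-4.088e-01) = 35.614037
iter 3: u=0.830094  f(a)=+4.697e-06  f'(a)=-4.083e-01  a ← 35.614037 − (+4.697e-06/-4.083e-01) = 35.614049
iter 4: u=0.830094  f(a)=+2.373e-12  f'(a)=-4.083e-01  a ← 35.614049 − (+2.373e-12/-4.083e-01) = 35.614049
converged: |Δa| < 1e-12 after 4 iterations
sag = a·(cosh(S/(2a)) − 1) = 35.614049·(cosh(0.830094) − 1) = 12.990976
T_max/T_min = cosh(S/(2a)) = 1.364771

a=35.614 sag=12.991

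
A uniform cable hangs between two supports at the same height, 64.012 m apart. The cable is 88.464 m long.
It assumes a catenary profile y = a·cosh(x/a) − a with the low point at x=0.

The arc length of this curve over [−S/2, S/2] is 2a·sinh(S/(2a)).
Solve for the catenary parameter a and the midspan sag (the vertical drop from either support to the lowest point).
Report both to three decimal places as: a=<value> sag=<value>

seed: a₀ = √(S³/(24(L−S))) = √(64.012³/(24·24.452)) = 21.141183
iter 1: u=1.513917  f(a)=+2.960e+00  f'(a)=-2.889e+00  a ← 21.141183 − (+2.960e+00/-2.889e+00) = 22.165880
iter 2: u=1.443931  f(a)=+2.288e-01  f'(a)=-2.458e+00  a ← 22.165880 − (+2.288e-01/-2.458e+00) = 22.258975
iter 3: u=1.437892  f(a)=+1.620e-03  f'(a)=-2.423e+00  a ← 22.258975 − (+1.620e-03/-2.423e+00) = 22.259644
iter 4: u=1.437849  f(a)=+8.254e-08  f'(a)=-2.423e+00  a ← 22.259644 − (+8.254e-08/-2.423e+00) = 22.259644
iter 5: u=1.437849  f(a)=-1.421e-14  f'(a)=-2.423e+00  a ← 22.259644 − (-1.421e-14/-2.423e+00) = 22.259644
converged: |Δa| < 1e-12 after 5 iterations
sag = a·(cosh(S/(2a)) − 1) = 22.259644·(cosh(1.437849) − 1) = 27.257642
T_max/T_min = cosh(S/(2a)) = 2.224532

a=22.260 sag=27.258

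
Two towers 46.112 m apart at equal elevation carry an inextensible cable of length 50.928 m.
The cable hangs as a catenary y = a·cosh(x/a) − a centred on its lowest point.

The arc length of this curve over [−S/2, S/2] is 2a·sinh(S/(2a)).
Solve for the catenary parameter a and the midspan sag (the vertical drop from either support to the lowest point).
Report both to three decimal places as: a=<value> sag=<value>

seed: a₀ = √(S³/(24(L−S))) = √(46.112³/(24·4.816)) = 29.125412
iter 1: u=0.791611  f(a)=+1.532e-01  f'(a)=-3.519e-01  a ← 29.125412 − (+1.532e-01/-3.519e-01) = 29.560671
iter 2: u=0.779955  f(a)=+3.501e-03  f'(a)=-3.360e-01  a ← 29.560671 − (+3.501e-03/-3.360e-01) = 29.571092
iter 3: u=0.779680  f(a)=+1.924e-06  f'(a)=-3.356e-01  a ← 29.571092 − (+1.924e-06/-3.356e-01) = 29.571097
iter 4: u=0.779680  f(a)=+5.755e-13  f'(a)=-3.356e-01  a ← 29.571097 − (+5.755e-13/-3.356e-01) = 29.571097
converged: |Δa| < 1e-12 after 4 iterations
sag = a·(cosh(S/(2a)) − 1) = 29.571097·(cosh(0.779680) − 1) = 9.452807
T_max/T_min = cosh(S/(2a)) = 1.319664

a=29.571 sag=9.453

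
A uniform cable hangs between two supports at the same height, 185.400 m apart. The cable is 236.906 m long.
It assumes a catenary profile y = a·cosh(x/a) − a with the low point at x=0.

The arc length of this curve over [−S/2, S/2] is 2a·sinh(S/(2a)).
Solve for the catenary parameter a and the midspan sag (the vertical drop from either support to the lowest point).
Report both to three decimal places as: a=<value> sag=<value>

a=74.620 sag=65.377

seed: a₀ = √(S³/(24(L−S))) = √(185.400³/(24·51.506)) = 71.800929
iter 1: u=1.291070  f(a)=+4.467e+00  f'(a)=-1.689e+00  a ← 71.800929 − (+4.467e+00/-1.689e+00) = 74.446468
iter 2: u=1.245190  f(a)=+2.588e-01  f'(a)=-1.498e+00  a ← 74.446468 − (+2.588e-01/-1.498e+00) = 74.619197
iter 3: u=1.242308  f(a)=+9.864e-04  f'(a)=-1.487e+00  a ← 74.619197 − (+9.864e-04/-1.487e+00) = 74.619860
iter 4: u=1.242297  f(a)=+1.445e-08  f'(a)=-1.487e+00  a ← 74.619860 − (+1.445e-08/-1.487e+00) = 74.619860
iter 5: u=1.242297  f(a)=+0.000e+00  f'(a)=-1.487e+00  a ← 74.619860 − (+0.000e+00/-1.487e+00) = 74.619860
converged: |Δa| < 1e-12 after 5 iterations
sag = a·(cosh(S/(2a)) − 1) = 74.619860·(cosh(1.242297) − 1) = 65.377414
T_max/T_min = cosh(S/(2a)) = 1.876140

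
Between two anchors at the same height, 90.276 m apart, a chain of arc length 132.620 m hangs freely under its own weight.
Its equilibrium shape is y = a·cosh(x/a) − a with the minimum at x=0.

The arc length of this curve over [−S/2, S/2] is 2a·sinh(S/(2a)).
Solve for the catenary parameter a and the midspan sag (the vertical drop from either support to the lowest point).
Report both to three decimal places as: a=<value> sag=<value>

seed: a₀ = √(S³/(24(L−S))) = √(90.276³/(24·42.344)) = 26.906481
iter 1: u=1.677588  f(a)=+6.374e+00  f'(a)=-4.127e+00  a ← 26.906481 − (+6.374e+00/-4.127e+00) = 28.450830
iter 2: u=1.586527  f(a)=+5.899e-01  f'(a)=-3.396e+00  a ← 28.450830 − (+5.899e-01/-3.396e+00) = 28.624572
iter 3: u=1.576897  f(a)=+6.192e-03  f'(a)=-3.325e+00  a ← 28.624572 − (+6.192e-03/-3.325e+00) = 28.626435
iter 4: u=1.576794  f(a)=+6.981e-07  f'(a)=-3.324e+00  a ← 28.626435 − (+6.981e-07/-3.324e+00) = 28.626435
iter 5: u=1.576794  f(a)=+2.842e-14  f'(a)=-3.324e+00  a ← 28.626435 − (+2.842e-14/-3.324e+00) = 28.626435
converged: |Δa| < 1e-12 after 5 iterations
sag = a·(cosh(S/(2a)) − 1) = 28.626435·(cosh(1.576794) − 1) = 43.598830
T_max/T_min = cosh(S/(2a)) = 2.523027

a=28.626 sag=43.599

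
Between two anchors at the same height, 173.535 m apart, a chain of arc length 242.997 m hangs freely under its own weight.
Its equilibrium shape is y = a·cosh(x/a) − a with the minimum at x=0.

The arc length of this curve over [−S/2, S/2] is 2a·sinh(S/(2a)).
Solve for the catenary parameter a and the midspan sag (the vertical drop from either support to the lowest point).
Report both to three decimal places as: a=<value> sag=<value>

seed: a₀ = √(S³/(24(L−S))) = √(173.535³/(24·69.462)) = 55.988826
iter 1: u=1.549729  f(a)=+8.834e+00  f'(a)=-3.131e+00  a ← 55.988826 − (+8.834e+00/-3.131e+00) = 58.810743
iter 2: u=1.475368  f(a)=+7.118e-01  f'(a)=-2.645e+00  a ← 58.810743 − (+7.118e-01/-2.645e+00) = 59.079897
iter 3: u=1.468647  f(a)=+5.517e-03  f'(a)=-2.604e+00  a ← 59.079897 − (+5.517e-03/-2.604e+00) = 59.082015
iter 4: u=1.468594  f(a)=+3.370e-07  f'(a)=-2.604e+00  a ← 59.082015 − (+3.370e-07/-2.604e+00) = 59.082015
iter 5: u=1.468594  f(a)=-5.684e-14  f'(a)=-2.604e+00  a ← 59.082015 − (-5.684e-14/-2.604e+00) = 59.082015
converged: |Δa| < 1e-12 after 5 iterations
sag = a·(cosh(S/(2a)) − 1) = 59.082015·(cosh(1.468594) − 1) = 76.020057
T_max/T_min = cosh(S/(2a)) = 2.286687

a=59.082 sag=76.020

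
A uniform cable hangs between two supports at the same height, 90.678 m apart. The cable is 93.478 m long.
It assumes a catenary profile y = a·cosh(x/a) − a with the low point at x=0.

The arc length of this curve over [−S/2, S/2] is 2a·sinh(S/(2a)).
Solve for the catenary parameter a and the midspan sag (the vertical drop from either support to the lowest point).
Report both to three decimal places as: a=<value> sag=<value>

a=105.818 sag=9.862

seed: a₀ = √(S³/(24(L−S))) = √(90.678³/(24·2.800)) = 105.333924
iter 1: u=0.430431  f(a)=+2.605e-02  f'(a)=-5.416e-02  a ← 105.333924 − (+2.605e-02/-5.416e-02) = 105.814992
iter 2: u=0.428474  f(a)=+1.796e-04  f'(a)=-5.341e-02  a ← 105.814992 − (+1.796e-04/-5.341e-02) = 105.818354
iter 3: u=0.428461  f(a)=+8.661e-09  f'(a)=-5.341e-02  a ← 105.818354 − (+8.661e-09/-5.341e-02) = 105.818354
iter 4: u=0.428461  f(a)=+0.000e+00  f'(a)=-5.341e-02  a ← 105.818354 − (+0.000e+00/-5.341e-02) = 105.818354
converged: |Δa| < 1e-12 after 4 iterations
sag = a·(cosh(S/(2a)) − 1) = 105.818354·(cosh(0.428461) − 1) = 9.862492
T_max/T_min = cosh(S/(2a)) = 1.093202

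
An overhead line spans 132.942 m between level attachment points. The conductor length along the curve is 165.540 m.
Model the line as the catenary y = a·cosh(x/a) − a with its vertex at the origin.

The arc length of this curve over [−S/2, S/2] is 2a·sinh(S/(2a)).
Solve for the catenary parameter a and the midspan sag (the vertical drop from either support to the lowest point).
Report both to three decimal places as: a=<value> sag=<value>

a=56.713 sag=43.623

seed: a₀ = √(S³/(24(L−S))) = √(132.942³/(24·32.598)) = 54.801471
iter 1: u=1.212942  f(a)=+2.484e+00  f'(a)=-1.374e+00  a ← 54.801471 − (+2.484e+00/-1.374e+00) = 56.608902
iter 2: u=1.174215  f(a)=+1.282e-01  f'(a)=-1.236e+00  a ← 56.608902 − (+1.282e-01/-1.236e+00) = 56.712626
iter 3: u=1.172067  f(a)=+3.824e-04  f'(a)=-1.228e+00  a ← 56.712626 − (+3.824e-04/-1.228e+00) = 56.712937
iter 4: u=1.172061  f(a)=+3.427e-09  f'(a)=-1.228e+00  a ← 56.712937 − (+3.427e-09/-1.228e+00) = 56.712937
iter 5: u=1.172061  f(a)=-2.842e-14  f'(a)=-1.228e+00  a ← 56.712937 − (-2.842e-14/-1.228e+00) = 56.712937
converged: |Δa| < 1e-12 after 5 iterations
sag = a·(cosh(S/(2a)) − 1) = 56.712937·(cosh(1.172061) − 1) = 43.622650
T_max/T_min = cosh(S/(2a)) = 1.769183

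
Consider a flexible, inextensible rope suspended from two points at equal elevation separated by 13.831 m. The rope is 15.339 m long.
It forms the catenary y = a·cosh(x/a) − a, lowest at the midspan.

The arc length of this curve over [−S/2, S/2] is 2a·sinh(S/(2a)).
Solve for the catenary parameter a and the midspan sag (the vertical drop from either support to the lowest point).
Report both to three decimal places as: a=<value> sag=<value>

seed: a₀ = √(S³/(24(L−S))) = √(13.831³/(24·1.508)) = 8.550157
iter 1: u=0.808816  f(a)=+5.010e-02  f'(a)=-3.764e-01  a ← 8.550157 − (+5.010e-02/-3.764e-01) = 8.683275
iter 2: u=0.796416  f(a)=+1.194e-03  f'(a)=-3.586e-01  a ← 8.683275 − (+1.194e-03/-3.586e-01) = 8.686604
iter 3: u=0.796111  f(a)=+7.149e-07  f'(a)=-3.582e-01  a ← 8.686604 − (+7.149e-07/-3.582e-01) = 8.686606
iter 4: u=0.796111  f(a)=+2.540e-13  f'(a)=-3.582e-01  a ← 8.686606 − (+2.540e-13/-3.582e-01) = 8.686606
converged: |Δa| < 1e-12 after 4 iterations
sag = a·(cosh(S/(2a)) − 1) = 8.686606·(cosh(0.796111) − 1) = 2.901248
T_max/T_min = cosh(S/(2a)) = 1.333991

a=8.687 sag=2.901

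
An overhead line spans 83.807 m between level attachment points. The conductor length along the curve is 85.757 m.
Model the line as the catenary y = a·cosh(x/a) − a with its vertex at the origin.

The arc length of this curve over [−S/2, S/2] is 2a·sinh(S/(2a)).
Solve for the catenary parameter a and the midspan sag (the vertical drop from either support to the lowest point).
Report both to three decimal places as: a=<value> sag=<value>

a=112.539 sag=7.892

seed: a₀ = √(S³/(24(L−S))) = √(83.807³/(24·1.950)) = 112.149545
iter 1: u=0.373640  f(a)=+1.366e-02  f'(a)=-3.526e-02  a ← 112.149545 − (+1.366e-02/-3.526e-02) = 112.536835
iter 2: u=0.372354  f(a)=+7.107e-05  f'(a)=-3.490e-02  a ← 112.536835 − (+7.107e-05/-3.490e-02) = 112.538871
iter 3: u=0.372347  f(a)=+1.947e-09  f'(a)=-3.489e-02  a ← 112.538871 − (+1.947e-09/-3.489e-02) = 112.538871
iter 4: u=0.372347  f(a)=+0.000e+00  f'(a)=-3.489e-02  a ← 112.538871 − (+0.000e+00/-3.489e-02) = 112.538871
converged: |Δa| < 1e-12 after 4 iterations
sag = a·(cosh(S/(2a)) − 1) = 112.538871·(cosh(0.372347) − 1) = 7.891869
T_max/T_min = cosh(S/(2a)) = 1.070126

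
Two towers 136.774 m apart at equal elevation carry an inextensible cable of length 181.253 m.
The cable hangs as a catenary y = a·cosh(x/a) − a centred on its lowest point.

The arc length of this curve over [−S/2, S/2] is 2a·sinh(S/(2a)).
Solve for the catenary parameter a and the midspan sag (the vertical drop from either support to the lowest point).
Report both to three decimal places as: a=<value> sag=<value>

seed: a₀ = √(S³/(24(L−S))) = √(136.774³/(24·44.479)) = 48.957834
iter 1: u=1.396855  f(a)=+4.547e+00  f'(a)=-2.197e+00  a ← 48.957834 − (+4.547e+00/-2.197e+00) = 51.027082
iter 2: u=1.340210  f(a)=+3.041e-01  f'(a)=-1.912e+00  a ← 51.027082 − (+3.041e-01/-1.912e+00) = 51.186133
iter 3: u=1.336045  f(a)=+1.577e-03  f'(a)=-1.892e+00  a ← 51.186133 − (+1.577e-03/-1.892e+00) = 51.186966
iter 4: u=1.336024  f(a)=+4.286e-08  f'(a)=-1.892e+00  a ← 51.186966 − (+4.286e-08/-1.892e+00) = 51.186966
iter 5: u=1.336024  f(a)=+0.000e+00  f'(a)=-1.892e+00  a ← 51.186966 − (+0.000e+00/-1.892e+00) = 51.186966
converged: |Δa| < 1e-12 after 5 iterations
sag = a·(cosh(S/(2a)) − 1) = 51.186966·(cosh(1.336024) − 1) = 52.896020
T_max/T_min = cosh(S/(2a)) = 2.033388

a=51.187 sag=52.896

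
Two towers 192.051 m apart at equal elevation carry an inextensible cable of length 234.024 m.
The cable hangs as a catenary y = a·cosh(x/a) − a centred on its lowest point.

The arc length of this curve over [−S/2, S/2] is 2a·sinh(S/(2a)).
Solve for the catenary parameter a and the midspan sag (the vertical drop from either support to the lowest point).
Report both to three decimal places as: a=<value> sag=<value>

a=86.477 sag=59.022

seed: a₀ = √(S³/(24(L−S))) = √(192.051³/(24·41.973)) = 83.856017
iter 1: u=1.145124  f(a)=+2.839e+00  f'(a)=-1.139e+00  a ← 83.856017 − (+2.839e+00/-1.139e+00) = 86.349757
iter 2: u=1.112053  f(a)=+1.316e-01  f'(a)=-1.035e+00  a ← 86.349757 − (+1.316e-01/-1.035e+00) = 86.476854
iter 3: u=1.110419  f(a)=+3.130e-04  f'(a)=-1.030e+00  a ← 86.476854 − (+3.130e-04/-1.030e+00) = 86.477158
iter 4: u=1.110415  f(a)=+1.780e-09  f'(a)=-1.030e+00  a ← 86.477158 − (+1.780e-09/-1.030e+00) = 86.477158
iter 5: u=1.110415  f(a)=+2.842e-14  f'(a)=-1.030e+00  a ← 86.477158 − (+2.842e-14/-1.030e+00) = 86.477158
converged: |Δa| < 1e-12 after 5 iterations
sag = a·(cosh(S/(2a)) − 1) = 86.477158·(cosh(1.110415) − 1) = 59.022351
T_max/T_min = cosh(S/(2a)) = 1.682520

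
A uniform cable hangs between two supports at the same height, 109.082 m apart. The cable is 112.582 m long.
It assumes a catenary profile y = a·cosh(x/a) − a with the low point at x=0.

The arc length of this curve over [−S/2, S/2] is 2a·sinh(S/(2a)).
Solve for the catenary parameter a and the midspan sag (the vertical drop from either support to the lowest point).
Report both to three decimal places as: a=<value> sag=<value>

seed: a₀ = √(S³/(24(L−S))) = √(109.082³/(24·3.500)) = 124.305400
iter 1: u=0.438766  f(a)=+3.385e-02  f'(a)=-5.740e-02  a ← 124.305400 − (+3.385e-02/-5.740e-02) = 124.894989
iter 2: u=0.436695  f(a)=+2.423e-04  f'(a)=-5.659e-02  a ← 124.894989 − (+2.423e-04/-5.659e-02) = 124.899272
iter 3: u=0.436680  f(a)=+1.262e-08  f'(a)=-5.658e-02  a ← 124.899272 − (+1.262e-08/-5.658e-02) = 124.899272
iter 4: u=0.436680  f(a)=+2.842e-14  f'(a)=-5.658e-02  a ← 124.899272 − (+2.842e-14/-5.658e-02) = 124.899272
converged: |Δa| < 1e-12 after 4 iterations
sag = a·(cosh(S/(2a)) − 1) = 124.899272·(cosh(0.436680) − 1) = 12.098921
T_max/T_min = cosh(S/(2a)) = 1.096869

a=124.899 sag=12.099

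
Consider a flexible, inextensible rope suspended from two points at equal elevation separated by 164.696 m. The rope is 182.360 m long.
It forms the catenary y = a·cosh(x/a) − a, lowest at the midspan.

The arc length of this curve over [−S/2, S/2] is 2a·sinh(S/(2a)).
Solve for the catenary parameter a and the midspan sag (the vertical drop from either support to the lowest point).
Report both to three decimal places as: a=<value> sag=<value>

a=104.266 sag=34.245

seed: a₀ = √(S³/(24(L−S))) = √(164.696³/(24·17.664)) = 102.653658
iter 1: u=0.802193  f(a)=+5.771e-01  f'(a)=-3.668e-01  a ← 102.653658 − (+5.771e-01/-3.668e-01) = 104.227057
iter 2: u=0.790083  f(a)=+1.354e-02  f'(a)=-3.498e-01  a ← 104.227057 − (+1.354e-02/-3.498e-01) = 104.265758
iter 3: u=0.789789  f(a)=+7.844e-06  f'(a)=-3.494e-01  a ← 104.265758 − (+7.844e-06/-3.494e-01) = 104.265780
iter 4: u=0.789789  f(a)=+2.643e-12  f'(a)=-3.494e-01  a ← 104.265780 − (+2.643e-12/-3.494e-01) = 104.265780
converged: |Δa| < 1e-12 after 4 iterations
sag = a·(cosh(S/(2a)) − 1) = 104.265780·(cosh(0.789789) − 1) = 34.244672
T_max/T_min = cosh(S/(2a)) = 1.328436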